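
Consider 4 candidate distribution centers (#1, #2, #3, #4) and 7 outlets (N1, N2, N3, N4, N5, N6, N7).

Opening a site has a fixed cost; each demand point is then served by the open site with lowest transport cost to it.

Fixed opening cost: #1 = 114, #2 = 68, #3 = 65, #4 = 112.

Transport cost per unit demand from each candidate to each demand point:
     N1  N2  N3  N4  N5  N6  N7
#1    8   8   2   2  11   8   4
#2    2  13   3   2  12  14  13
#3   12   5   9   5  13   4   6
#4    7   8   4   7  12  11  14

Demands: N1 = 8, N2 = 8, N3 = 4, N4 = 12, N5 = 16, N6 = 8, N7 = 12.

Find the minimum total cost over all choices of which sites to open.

521

Open {#2, #3}: assign each demand point to its cheapest open site.
  N1→#2 8×2=16, N2→#3 8×5=40, N3→#2 4×3=12, N4→#2 12×2=24, N5→#2 16×12=192, N6→#3 8×4=32, N7→#3 12×6=72
  transport cost 388, fixed 133 → total 521.
Compare {#1}: transport cost 448 + fixed 114 = 562.
Compare {#1, #3}: transport cost 392 + fixed 179 = 571.
Compare {#1, #2}: transport cost 400 + fixed 182 = 582.
All other subsets cost ≥ 562. Minimum total cost: 521.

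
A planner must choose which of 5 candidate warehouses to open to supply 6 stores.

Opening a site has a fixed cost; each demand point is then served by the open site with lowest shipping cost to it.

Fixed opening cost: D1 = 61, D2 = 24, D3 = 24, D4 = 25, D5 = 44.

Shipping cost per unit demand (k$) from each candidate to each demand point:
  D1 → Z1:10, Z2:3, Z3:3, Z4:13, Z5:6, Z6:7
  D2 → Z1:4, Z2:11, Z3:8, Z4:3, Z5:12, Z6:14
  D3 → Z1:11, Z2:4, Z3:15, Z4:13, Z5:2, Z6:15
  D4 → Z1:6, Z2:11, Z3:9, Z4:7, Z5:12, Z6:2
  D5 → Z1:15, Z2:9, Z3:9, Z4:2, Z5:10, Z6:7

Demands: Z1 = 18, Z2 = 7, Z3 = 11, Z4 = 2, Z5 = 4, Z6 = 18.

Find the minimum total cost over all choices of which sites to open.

302

Open {D1, D2, D4}: assign each demand point to its cheapest open site.
  Z1→D2 18×4=72, Z2→D1 7×3=21, Z3→D1 11×3=33, Z4→D2 2×3=6, Z5→D1 4×6=24, Z6→D4 18×2=36
  shipping cost 192, fixed 110 → total 302.
Compare {D1, D2, D3, D4}: shipping cost 176 + fixed 134 = 310.
Compare {D2, D3, D4}: shipping cost 238 + fixed 73 = 311.
Compare {D1, D4}: shipping cost 236 + fixed 86 = 322.
All other subsets cost ≥ 310. Minimum total cost: 302.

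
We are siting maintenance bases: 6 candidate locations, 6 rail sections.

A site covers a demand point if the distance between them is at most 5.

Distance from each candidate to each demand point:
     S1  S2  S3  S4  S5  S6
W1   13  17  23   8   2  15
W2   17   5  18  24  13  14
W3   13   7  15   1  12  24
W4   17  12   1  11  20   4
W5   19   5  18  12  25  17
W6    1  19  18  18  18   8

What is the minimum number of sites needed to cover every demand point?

5

Coverage sets (demand points within 5 of each site):
  W1: {S5}
  W2: {S2}
  W3: {S4}
  W4: {S3, S6}
  W5: {S2}
  W6: {S1}
No 4 sites suffice: every size-4 union leaves at least one demand point uncovered.
But {W1, W2, W3, W4, W6} covers everything, so the minimum is 5.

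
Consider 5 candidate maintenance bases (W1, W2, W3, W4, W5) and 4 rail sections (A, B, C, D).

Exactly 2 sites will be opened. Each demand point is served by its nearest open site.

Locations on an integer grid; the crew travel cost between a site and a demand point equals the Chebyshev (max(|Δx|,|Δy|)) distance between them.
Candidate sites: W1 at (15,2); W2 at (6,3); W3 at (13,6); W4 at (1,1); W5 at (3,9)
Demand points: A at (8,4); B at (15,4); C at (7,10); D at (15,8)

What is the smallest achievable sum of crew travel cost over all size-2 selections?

Open {W2, W3}.
  A→W2 2, B→W3 2, C→W3 6, D→W3 2  ⇒ total 12.
Compare {W3, W5}: total 13.
Compare {W1, W3}: total 15.
No size-2 selection does better; minimum is 12.

12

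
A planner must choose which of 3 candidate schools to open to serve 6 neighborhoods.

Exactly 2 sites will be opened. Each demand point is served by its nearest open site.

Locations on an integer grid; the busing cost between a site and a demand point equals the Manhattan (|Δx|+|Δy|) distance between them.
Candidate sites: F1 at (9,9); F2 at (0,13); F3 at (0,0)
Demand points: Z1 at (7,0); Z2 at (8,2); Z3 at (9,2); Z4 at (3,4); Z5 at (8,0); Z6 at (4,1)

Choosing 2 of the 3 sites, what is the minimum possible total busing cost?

Open {F1, F3}.
  Z1→F3 7, Z2→F1 8, Z3→F1 7, Z4→F3 7, Z5→F3 8, Z6→F3 5  ⇒ total 42.
Compare {F2, F3}: total 48.
Compare {F1, F2}: total 60.

42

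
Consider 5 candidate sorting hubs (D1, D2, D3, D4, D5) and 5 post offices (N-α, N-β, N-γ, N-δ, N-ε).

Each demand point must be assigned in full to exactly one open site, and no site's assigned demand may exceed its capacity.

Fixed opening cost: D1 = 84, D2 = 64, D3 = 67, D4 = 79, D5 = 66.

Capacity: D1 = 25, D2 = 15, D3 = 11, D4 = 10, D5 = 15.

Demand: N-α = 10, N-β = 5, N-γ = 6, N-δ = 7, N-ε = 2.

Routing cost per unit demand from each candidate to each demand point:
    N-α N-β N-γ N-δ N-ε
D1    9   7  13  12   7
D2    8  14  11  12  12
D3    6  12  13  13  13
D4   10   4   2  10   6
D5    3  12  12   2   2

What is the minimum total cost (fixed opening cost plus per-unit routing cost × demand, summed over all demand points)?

Open {D3, D4, D5}; cheapest assignment that respects the capacities:
  D3 (cap 11, load 10): N-α — cost 10×6 = 60
  D4 (cap 10, load 6): N-γ — cost 6×2 = 12
  D5 (cap 15, load 14): N-β, N-δ, N-ε — cost 5×12 + 7×2 + 2×2 = 78
  Shipping 150, fixed 212 → total 362.
  Any other capacity-feasible assignment to {D3, D4, D5} ships for at least 150.
Compare {D1, D5}: its best feasible assignment gives total 365.
Compare {D2, D5}: its best feasible assignment gives total 370.
Every other set of open sites that can feasibly serve all demand totals ≥ 365 even under its best assignment. Minimum: 362.

362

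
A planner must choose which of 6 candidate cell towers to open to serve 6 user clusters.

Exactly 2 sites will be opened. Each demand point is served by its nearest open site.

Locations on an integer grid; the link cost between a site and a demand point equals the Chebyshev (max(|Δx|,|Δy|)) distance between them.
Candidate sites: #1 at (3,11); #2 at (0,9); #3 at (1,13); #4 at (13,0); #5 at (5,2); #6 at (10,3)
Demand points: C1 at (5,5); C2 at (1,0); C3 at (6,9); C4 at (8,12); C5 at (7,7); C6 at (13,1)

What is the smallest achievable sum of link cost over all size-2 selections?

27

Open {#1, #5}.
  C1→#5 3, C2→#5 4, C3→#1 3, C4→#1 5, C5→#1 4, C6→#5 8  ⇒ total 27.
Compare {#1, #6}: total 29.
Compare {#5, #6}: total 29.
No size-2 selection does better; minimum is 27.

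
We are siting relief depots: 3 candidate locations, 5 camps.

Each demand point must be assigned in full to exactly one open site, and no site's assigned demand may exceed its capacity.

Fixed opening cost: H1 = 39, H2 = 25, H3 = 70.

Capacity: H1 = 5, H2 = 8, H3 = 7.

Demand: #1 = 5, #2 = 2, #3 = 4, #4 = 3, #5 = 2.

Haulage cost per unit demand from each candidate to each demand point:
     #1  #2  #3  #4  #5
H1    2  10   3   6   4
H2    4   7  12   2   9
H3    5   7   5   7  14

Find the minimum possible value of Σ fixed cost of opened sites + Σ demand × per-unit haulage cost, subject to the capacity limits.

Open {H1, H2, H3}; cheapest assignment that respects the capacities:
  H1 (cap 5, load 5): #1 — cost 5×2 = 10
  H2 (cap 8, load 7): #2, #4, #5 — cost 2×7 + 3×2 + 2×9 = 38
  H3 (cap 7, load 4): #3 — cost 4×5 = 20
  Shipping 68, fixed 134 → total 202.
  Any other capacity-feasible assignment to {H1, H2, H3} ships for at least 68.
Total demand is 16 and no other set of sites has combined capacity ≥ 16, so {H1, H2, H3} is the only feasible choice of open sites. Minimum: 202.

202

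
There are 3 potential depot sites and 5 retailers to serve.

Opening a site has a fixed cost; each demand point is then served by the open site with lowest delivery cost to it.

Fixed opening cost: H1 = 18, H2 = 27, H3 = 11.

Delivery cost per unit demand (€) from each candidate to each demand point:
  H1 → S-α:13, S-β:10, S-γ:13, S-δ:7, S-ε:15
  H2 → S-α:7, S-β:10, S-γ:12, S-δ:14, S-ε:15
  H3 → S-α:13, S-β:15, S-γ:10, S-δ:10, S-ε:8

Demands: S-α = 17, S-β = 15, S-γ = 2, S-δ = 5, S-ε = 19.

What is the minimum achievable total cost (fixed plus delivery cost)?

529

Open {H2, H3}: assign each demand point to its cheapest open site.
  S-α→H2 17×7=119, S-β→H2 15×10=150, S-γ→H3 2×10=20, S-δ→H3 5×10=50, S-ε→H3 19×8=152
  delivery cost 491, fixed 38 → total 529.
Compare {H1, H2, H3}: delivery cost 476 + fixed 56 = 532.
Compare {H1, H3}: delivery cost 578 + fixed 29 = 607.
Compare {H1, H2}: delivery cost 613 + fixed 45 = 658.
All other subsets cost ≥ 532. Minimum total cost: 529.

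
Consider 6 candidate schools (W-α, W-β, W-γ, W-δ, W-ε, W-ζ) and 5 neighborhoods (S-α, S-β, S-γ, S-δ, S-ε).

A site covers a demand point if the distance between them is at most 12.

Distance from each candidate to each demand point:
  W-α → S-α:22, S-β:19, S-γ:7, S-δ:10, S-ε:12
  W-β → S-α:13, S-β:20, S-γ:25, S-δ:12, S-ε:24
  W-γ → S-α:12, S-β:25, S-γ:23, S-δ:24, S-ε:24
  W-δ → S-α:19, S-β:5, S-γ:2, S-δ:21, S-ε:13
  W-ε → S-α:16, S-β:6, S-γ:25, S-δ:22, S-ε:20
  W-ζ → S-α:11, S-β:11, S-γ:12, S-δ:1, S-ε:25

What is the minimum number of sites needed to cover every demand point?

Coverage sets (demand points within 12 of each site):
  W-α: {S-γ, S-δ, S-ε}
  W-β: {S-δ}
  W-γ: {S-α}
  W-δ: {S-β, S-γ}
  W-ε: {S-β}
  W-ζ: {S-α, S-β, S-γ, S-δ}
No single site covers all 5 demand points.
But {W-α, W-ζ} covers everything, so the minimum is 2.

2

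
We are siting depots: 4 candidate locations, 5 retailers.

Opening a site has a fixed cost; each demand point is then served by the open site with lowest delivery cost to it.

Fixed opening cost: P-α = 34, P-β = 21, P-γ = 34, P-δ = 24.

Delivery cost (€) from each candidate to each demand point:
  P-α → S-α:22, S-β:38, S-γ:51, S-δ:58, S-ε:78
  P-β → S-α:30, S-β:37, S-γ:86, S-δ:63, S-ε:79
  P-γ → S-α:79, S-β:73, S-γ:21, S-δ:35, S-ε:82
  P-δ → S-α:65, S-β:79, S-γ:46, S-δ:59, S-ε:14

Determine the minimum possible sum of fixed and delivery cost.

Open {P-β, P-γ, P-δ}: assign each demand point to its cheapest open site.
  S-α→P-β 30, S-β→P-β 37, S-γ→P-γ 21, S-δ→P-γ 35, S-ε→P-δ 14
  delivery cost 137, fixed 79 → total 216.
Compare {P-α, P-γ, P-δ}: delivery cost 130 + fixed 92 = 222.
Compare {P-β, P-δ}: delivery cost 186 + fixed 45 = 231.
Compare {P-α, P-δ}: delivery cost 178 + fixed 58 = 236.
All other subsets cost ≥ 222. Minimum total cost: 216.

216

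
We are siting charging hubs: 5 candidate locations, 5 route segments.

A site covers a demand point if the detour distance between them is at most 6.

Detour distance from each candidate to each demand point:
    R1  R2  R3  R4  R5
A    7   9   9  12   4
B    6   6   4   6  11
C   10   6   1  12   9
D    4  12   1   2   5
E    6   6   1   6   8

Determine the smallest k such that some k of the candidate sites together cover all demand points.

2

Coverage sets (demand points within 6 of each site):
  A: {R5}
  B: {R1, R2, R3, R4}
  C: {R2, R3}
  D: {R1, R3, R4, R5}
  E: {R1, R2, R3, R4}
No single site covers all 5 demand points.
But {A, B} covers everything, so the minimum is 2.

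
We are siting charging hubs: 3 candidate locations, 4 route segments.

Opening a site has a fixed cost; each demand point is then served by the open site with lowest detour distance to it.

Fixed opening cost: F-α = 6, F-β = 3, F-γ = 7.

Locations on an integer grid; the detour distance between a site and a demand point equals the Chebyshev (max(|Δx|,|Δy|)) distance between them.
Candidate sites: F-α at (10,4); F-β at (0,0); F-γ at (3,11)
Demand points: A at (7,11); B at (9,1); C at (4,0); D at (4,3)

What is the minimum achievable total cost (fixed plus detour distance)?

27

Open {F-α, F-β}: assign each demand point to its cheapest open site.
  A→F-α 7, B→F-α 3, C→F-β 4, D→F-β 4
  detour distance 18, fixed 9 → total 27.
Compare {F-α}: detour distance 22 + fixed 6 = 28.
Compare {F-β}: detour distance 28 + fixed 3 = 31.
Compare {F-β, F-γ}: detour distance 21 + fixed 10 = 31.
All other subsets cost ≥ 28. Minimum total cost: 27.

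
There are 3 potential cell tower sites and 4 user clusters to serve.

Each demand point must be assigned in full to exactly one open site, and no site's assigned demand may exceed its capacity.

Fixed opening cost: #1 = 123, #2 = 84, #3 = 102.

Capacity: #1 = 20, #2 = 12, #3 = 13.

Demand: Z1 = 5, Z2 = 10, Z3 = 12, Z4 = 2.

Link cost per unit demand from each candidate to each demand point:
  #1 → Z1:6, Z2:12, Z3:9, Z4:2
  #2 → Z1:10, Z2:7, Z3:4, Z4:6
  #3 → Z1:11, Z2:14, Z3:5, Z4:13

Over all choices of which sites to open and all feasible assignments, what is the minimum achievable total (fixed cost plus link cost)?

409

Open {#1, #2}; cheapest assignment that respects the capacities:
  #1 (cap 20, load 17): Z1, Z2, Z4 — cost 5×6 + 10×12 + 2×2 = 154
  #2 (cap 12, load 12): Z3 — cost 12×4 = 48
  Shipping 202, fixed 207 → total 409.
  Any other capacity-feasible assignment to {#1, #2} ships for at least 202.
Compare {#1, #3}: its best feasible assignment gives total 439.
Compare {#1, #2, #3}: its best feasible assignment gives total 473.
Every other set of open sites that can feasibly serve all demand totals ≥ 439 even under its best assignment. Minimum: 409.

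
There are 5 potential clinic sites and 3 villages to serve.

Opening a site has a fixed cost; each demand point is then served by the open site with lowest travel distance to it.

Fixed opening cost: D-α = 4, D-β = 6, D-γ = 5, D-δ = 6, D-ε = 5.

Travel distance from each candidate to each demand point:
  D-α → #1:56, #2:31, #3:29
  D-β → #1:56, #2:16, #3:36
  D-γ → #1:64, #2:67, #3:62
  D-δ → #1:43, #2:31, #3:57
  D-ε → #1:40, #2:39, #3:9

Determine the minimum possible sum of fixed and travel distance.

76

Open {D-β, D-ε}: assign each demand point to its cheapest open site.
  #1→D-ε 40, #2→D-β 16, #3→D-ε 9
  travel distance 65, fixed 11 → total 76.
Compare {D-α, D-β, D-ε}: travel distance 65 + fixed 15 = 80.
Compare {D-β, D-γ, D-ε}: travel distance 65 + fixed 16 = 81.
Compare {D-β, D-δ, D-ε}: travel distance 65 + fixed 17 = 82.
All other subsets cost ≥ 80. Minimum total cost: 76.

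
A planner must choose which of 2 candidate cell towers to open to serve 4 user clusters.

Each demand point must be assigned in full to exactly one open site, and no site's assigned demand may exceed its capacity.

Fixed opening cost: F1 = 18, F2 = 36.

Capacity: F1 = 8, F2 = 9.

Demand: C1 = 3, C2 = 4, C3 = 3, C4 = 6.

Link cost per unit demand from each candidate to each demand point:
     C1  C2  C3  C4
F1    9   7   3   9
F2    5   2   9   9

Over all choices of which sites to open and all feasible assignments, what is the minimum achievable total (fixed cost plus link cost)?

160

Open {F1, F2}; cheapest assignment that respects the capacities:
  F1 (cap 8, load 7): C2, C3 — cost 4×7 + 3×3 = 37
  F2 (cap 9, load 9): C1, C4 — cost 3×5 + 6×9 = 69
  Shipping 106, fixed 54 → total 160.
  Any other capacity-feasible assignment to {F1, F2} ships for at least 106.
Total demand is 16 and no other set of sites has combined capacity ≥ 16, so {F1, F2} is the only feasible choice of open sites. Minimum: 160.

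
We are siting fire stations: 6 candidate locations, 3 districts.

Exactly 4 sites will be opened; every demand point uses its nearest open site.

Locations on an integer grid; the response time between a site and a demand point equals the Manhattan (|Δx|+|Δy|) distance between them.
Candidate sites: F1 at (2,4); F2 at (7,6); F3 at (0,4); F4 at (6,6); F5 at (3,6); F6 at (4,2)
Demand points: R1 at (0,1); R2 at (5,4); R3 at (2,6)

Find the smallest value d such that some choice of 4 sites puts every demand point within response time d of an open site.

Open {F1, F2, F3, F4}.
  Farthest demand point is R1 at response time 3 (to F3); all others are ≤ 3.
With {F1, F2, F3, F5} the worst case is 3.
With {F1, F2, F3, F6} the worst case is 3.
No size-4 selection achieves below 3.

3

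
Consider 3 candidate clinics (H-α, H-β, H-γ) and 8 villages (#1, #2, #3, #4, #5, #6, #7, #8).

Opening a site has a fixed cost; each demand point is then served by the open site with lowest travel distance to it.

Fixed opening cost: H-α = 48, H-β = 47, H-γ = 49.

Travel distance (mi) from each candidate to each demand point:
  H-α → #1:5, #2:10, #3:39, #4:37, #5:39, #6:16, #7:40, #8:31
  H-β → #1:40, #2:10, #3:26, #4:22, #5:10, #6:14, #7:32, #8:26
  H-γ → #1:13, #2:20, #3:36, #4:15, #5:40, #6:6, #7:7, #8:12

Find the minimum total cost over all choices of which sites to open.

Open {H-β, H-γ}: assign each demand point to its cheapest open site.
  #1→H-γ 13, #2→H-β 10, #3→H-β 26, #4→H-γ 15, #5→H-β 10, #6→H-γ 6, #7→H-γ 7, #8→H-γ 12
  travel distance 99, fixed 96 → total 195.
Compare {H-γ}: travel distance 149 + fixed 49 = 198.
Compare {H-β}: travel distance 180 + fixed 47 = 227.
Compare {H-α, H-γ}: travel distance 130 + fixed 97 = 227.
All other subsets cost ≥ 198. Minimum total cost: 195.

195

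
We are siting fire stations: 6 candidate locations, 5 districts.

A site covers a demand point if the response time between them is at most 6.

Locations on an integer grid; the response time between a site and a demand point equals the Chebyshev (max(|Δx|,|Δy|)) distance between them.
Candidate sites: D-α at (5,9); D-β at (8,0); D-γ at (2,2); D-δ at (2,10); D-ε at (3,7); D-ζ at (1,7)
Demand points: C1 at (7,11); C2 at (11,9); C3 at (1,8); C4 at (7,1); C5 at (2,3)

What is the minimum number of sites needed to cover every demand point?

Coverage sets (demand points within 6 of each site):
  D-α: {C1, C2, C3, C5}
  D-β: {C4, C5}
  D-γ: {C3, C4, C5}
  D-δ: {C1, C3}
  D-ε: {C1, C3, C4, C5}
  D-ζ: {C1, C3, C4, C5}
No single site covers all 5 demand points.
But {D-α, D-β} covers everything, so the minimum is 2.

2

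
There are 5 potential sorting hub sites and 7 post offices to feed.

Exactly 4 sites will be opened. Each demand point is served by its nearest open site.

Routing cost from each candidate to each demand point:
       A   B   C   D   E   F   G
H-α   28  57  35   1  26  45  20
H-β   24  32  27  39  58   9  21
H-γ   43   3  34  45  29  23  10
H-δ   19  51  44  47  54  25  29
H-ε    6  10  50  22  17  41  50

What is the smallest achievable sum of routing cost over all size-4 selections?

73

Open {H-α, H-β, H-γ, H-ε}.
  A→H-ε 6, B→H-γ 3, C→H-β 27, D→H-α 1, E→H-ε 17, F→H-β 9, G→H-γ 10  ⇒ total 73.
Compare {H-α, H-β, H-δ, H-ε}: total 90.
Compare {H-α, H-γ, H-δ, H-ε}: total 94.
No size-4 selection does better; minimum is 73.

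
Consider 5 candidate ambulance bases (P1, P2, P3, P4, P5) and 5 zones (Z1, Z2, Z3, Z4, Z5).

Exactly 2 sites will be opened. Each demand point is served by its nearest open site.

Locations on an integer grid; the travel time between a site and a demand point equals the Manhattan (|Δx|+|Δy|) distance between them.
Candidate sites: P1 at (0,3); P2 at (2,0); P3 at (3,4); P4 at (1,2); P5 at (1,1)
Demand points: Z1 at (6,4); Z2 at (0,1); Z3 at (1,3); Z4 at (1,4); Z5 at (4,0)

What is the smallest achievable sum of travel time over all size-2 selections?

12

Open {P3, P5}.
  Z1→P3 3, Z2→P5 1, Z3→P5 2, Z4→P3 2, Z5→P5 4  ⇒ total 12.
Compare {P1, P3}: total 13.
Compare {P2, P3}: total 13.
No size-2 selection does better; minimum is 12.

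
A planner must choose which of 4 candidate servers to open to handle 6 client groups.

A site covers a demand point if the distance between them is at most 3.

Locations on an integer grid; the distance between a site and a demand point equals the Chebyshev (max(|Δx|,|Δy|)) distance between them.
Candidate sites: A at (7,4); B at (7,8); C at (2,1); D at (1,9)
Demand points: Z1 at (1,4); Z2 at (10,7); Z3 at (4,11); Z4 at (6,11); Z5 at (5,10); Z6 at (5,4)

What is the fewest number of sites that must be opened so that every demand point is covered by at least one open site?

2

Coverage sets (demand points within 3 of each site):
  A: {Z2, Z6}
  B: {Z2, Z3, Z4, Z5}
  C: {Z1, Z6}
  D: {Z3}
No single site covers all 6 demand points.
But {B, C} covers everything, so the minimum is 2.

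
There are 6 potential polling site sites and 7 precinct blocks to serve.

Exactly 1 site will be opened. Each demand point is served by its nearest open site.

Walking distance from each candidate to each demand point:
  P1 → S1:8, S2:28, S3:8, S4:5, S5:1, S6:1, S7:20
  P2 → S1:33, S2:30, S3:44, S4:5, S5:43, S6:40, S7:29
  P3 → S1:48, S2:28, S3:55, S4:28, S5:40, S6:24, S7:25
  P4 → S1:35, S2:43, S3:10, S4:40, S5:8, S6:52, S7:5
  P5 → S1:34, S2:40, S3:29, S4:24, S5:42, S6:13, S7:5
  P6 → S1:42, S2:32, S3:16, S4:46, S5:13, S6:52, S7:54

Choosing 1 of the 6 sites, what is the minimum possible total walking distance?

71

Open {P1}.
  S1→P1 8, S2→P1 28, S3→P1 8, S4→P1 5, S5→P1 1, S6→P1 1, S7→P1 20  ⇒ total 71.
Compare {P5}: total 187.
Compare {P4}: total 193.
No size-1 selection does better; minimum is 71.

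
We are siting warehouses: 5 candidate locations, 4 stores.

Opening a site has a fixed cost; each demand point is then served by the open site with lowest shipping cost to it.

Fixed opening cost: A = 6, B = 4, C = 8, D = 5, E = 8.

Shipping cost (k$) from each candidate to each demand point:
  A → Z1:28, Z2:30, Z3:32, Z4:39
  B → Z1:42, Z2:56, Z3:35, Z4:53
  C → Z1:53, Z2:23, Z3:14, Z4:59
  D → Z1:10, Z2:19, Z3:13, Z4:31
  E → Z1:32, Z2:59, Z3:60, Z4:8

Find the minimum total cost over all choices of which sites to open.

Open {D, E}: assign each demand point to its cheapest open site.
  Z1→D 10, Z2→D 19, Z3→D 13, Z4→E 8
  shipping cost 50, fixed 13 → total 63.
Compare {B, D, E}: shipping cost 50 + fixed 17 = 67.
Compare {A, D, E}: shipping cost 50 + fixed 19 = 69.
Compare {C, D, E}: shipping cost 50 + fixed 21 = 71.
All other subsets cost ≥ 67. Minimum total cost: 63.

63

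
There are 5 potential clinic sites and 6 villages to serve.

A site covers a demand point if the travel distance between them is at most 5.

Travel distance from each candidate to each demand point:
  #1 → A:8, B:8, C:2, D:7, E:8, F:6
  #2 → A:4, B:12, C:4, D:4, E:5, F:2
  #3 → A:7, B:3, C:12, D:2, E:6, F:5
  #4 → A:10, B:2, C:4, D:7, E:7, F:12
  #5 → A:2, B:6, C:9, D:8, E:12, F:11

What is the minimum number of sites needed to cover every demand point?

Coverage sets (demand points within 5 of each site):
  #1: {C}
  #2: {A, C, D, E, F}
  #3: {B, D, F}
  #4: {B, C}
  #5: {A}
No single site covers all 6 demand points.
But {#2, #3} covers everything, so the minimum is 2.

2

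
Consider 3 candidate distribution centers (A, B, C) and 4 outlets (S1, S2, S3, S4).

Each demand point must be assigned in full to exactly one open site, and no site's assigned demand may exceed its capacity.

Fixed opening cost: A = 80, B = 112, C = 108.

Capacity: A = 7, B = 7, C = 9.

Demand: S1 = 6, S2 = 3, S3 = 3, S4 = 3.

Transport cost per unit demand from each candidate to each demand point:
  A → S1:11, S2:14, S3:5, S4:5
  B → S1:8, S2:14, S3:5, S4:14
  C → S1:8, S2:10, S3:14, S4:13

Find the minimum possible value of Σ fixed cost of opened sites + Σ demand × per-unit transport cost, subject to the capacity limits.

296

Open {A, C}; cheapest assignment that respects the capacities:
  A (cap 7, load 6): S3, S4 — cost 3×5 + 3×5 = 30
  C (cap 9, load 9): S1, S2 — cost 6×8 + 3×10 = 78
  Shipping 108, fixed 188 → total 296.
  Any other capacity-feasible assignment to {A, C} ships for at least 108.
Compare {B, C}: its best feasible assignment gives total 355.
Compare {A, B, C}: its best feasible assignment gives total 408.
Every other set of open sites that can feasibly serve all demand totals ≥ 355 even under its best assignment. Minimum: 296.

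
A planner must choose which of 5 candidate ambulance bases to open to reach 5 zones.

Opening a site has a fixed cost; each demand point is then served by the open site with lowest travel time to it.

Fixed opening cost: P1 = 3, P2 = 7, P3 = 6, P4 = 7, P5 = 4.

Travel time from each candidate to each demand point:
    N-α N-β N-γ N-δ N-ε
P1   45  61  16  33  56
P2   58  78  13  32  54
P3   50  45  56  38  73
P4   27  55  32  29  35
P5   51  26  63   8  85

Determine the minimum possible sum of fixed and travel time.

Open {P1, P4, P5}: assign each demand point to its cheapest open site.
  N-α→P4 27, N-β→P5 26, N-γ→P1 16, N-δ→P5 8, N-ε→P4 35
  travel time 112, fixed 14 → total 126.
Compare {P2, P4, P5}: travel time 109 + fixed 18 = 127.
Compare {P1, P2, P4, P5}: travel time 109 + fixed 21 = 130.
Compare {P1, P3, P4, P5}: travel time 112 + fixed 20 = 132.
All other subsets cost ≥ 127. Minimum total cost: 126.

126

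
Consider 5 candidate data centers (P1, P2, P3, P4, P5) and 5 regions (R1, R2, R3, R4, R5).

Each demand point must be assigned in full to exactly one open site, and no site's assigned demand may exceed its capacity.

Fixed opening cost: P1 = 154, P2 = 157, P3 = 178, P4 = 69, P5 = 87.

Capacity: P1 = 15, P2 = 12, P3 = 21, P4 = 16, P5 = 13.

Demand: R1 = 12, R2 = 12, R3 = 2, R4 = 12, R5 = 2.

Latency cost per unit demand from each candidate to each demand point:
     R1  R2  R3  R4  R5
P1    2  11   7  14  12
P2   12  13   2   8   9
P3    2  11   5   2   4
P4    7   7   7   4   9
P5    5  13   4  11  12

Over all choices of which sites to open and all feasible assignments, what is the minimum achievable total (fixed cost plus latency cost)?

Open {P3, P4, P5}; cheapest assignment that respects the capacities:
  P3 (cap 21, load 16): R3, R4, R5 — cost 2×5 + 12×2 + 2×4 = 42
  P4 (cap 16, load 12): R2 — cost 12×7 = 84
  P5 (cap 13, load 12): R1 — cost 12×5 = 60
  Shipping 186, fixed 334 → total 520.
  Any other capacity-feasible assignment to {P3, P4, P5} ships for at least 186.
Compare {P1, P3, P4}: its best feasible assignment gives total 551.
Compare {P1, P4, P5}: its best feasible assignment gives total 570.
Every other set of open sites that can feasibly serve all demand totals ≥ 551 even under its best assignment. Minimum: 520.

520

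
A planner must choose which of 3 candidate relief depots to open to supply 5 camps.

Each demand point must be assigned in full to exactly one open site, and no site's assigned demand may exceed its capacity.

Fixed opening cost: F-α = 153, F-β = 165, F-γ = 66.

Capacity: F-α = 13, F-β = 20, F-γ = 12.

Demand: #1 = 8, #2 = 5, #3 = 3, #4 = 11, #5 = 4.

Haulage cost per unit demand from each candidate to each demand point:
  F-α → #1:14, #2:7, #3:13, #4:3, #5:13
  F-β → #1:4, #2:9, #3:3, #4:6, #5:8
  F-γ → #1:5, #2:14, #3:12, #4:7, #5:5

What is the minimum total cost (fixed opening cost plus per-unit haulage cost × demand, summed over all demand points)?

411

Open {F-β, F-γ}; cheapest assignment that respects the capacities:
  F-β (cap 20, load 19): #2, #3, #4 — cost 5×9 + 3×3 + 11×6 = 120
  F-γ (cap 12, load 12): #1, #5 — cost 8×5 + 4×5 = 60
  Shipping 180, fixed 231 → total 411.
  Any other capacity-feasible assignment to {F-β, F-γ} ships for at least 180.
Compare {F-α, F-β}: its best feasible assignment gives total 469.
Compare {F-α, F-β, F-γ}: its best feasible assignment gives total 523.
Every other set of open sites that can feasibly serve all demand totals ≥ 469 even under its best assignment. Minimum: 411.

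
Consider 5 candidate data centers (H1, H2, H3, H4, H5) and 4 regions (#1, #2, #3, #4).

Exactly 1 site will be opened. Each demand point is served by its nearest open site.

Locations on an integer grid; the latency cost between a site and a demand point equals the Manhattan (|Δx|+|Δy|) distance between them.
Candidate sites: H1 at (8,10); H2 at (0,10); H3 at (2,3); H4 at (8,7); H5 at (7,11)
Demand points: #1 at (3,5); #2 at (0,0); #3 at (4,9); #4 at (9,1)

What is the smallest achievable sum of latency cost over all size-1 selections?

Open {H3}.
  #1→H3 3, #2→H3 5, #3→H3 8, #4→H3 9  ⇒ total 25.
Compare {H4}: total 35.
Compare {H2}: total 41.
No size-1 selection does better; minimum is 25.

25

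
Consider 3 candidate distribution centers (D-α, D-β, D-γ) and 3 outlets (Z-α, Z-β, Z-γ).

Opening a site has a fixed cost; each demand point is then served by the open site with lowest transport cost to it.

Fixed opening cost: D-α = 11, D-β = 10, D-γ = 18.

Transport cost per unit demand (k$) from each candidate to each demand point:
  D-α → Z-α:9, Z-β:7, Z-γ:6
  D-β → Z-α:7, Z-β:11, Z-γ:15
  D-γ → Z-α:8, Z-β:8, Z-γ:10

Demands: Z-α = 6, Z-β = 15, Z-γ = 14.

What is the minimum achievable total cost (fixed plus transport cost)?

Open {D-α, D-β}: assign each demand point to its cheapest open site.
  Z-α→D-β 6×7=42, Z-β→D-α 15×7=105, Z-γ→D-α 14×6=84
  transport cost 231, fixed 21 → total 252.
Compare {D-α}: transport cost 243 + fixed 11 = 254.
Compare {D-α, D-γ}: transport cost 237 + fixed 29 = 266.
Compare {D-α, D-β, D-γ}: transport cost 231 + fixed 39 = 270.
All other subsets cost ≥ 254. Minimum total cost: 252.

252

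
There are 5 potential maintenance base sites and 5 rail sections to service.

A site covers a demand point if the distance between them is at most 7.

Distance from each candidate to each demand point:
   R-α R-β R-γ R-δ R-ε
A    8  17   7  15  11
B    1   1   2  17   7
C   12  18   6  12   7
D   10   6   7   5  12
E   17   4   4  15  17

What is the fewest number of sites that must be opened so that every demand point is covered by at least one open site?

Coverage sets (demand points within 7 of each site):
  A: {R-γ}
  B: {R-α, R-β, R-γ, R-ε}
  C: {R-γ, R-ε}
  D: {R-β, R-γ, R-δ}
  E: {R-β, R-γ}
No single site covers all 5 demand points.
But {B, D} covers everything, so the minimum is 2.

2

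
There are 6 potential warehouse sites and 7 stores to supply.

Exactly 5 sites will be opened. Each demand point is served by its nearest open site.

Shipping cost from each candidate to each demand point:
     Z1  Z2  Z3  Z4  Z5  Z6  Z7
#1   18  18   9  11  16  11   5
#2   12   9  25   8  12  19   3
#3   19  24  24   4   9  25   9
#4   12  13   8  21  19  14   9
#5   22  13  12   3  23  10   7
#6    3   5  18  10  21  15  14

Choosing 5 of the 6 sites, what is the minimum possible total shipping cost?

Open {#2, #3, #4, #5, #6}.
  Z1→#6 3, Z2→#6 5, Z3→#4 8, Z4→#5 3, Z5→#3 9, Z6→#5 10, Z7→#2 3  ⇒ total 41.
Compare {#1, #2, #3, #5, #6}: total 42.
Compare {#1, #2, #3, #4, #6}: total 43.
No size-5 selection does better; minimum is 41.

41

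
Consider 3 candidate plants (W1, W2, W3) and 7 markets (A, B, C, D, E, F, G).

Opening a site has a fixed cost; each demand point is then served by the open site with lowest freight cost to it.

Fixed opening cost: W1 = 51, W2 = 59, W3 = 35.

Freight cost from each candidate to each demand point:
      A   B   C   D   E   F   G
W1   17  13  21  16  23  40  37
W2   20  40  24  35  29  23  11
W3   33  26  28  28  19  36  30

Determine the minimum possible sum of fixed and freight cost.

218

Open {W1}: assign each demand point to its cheapest open site.
  A→W1 17, B→W1 13, C→W1 21, D→W1 16, E→W1 23, F→W1 40, G→W1 37
  freight cost 167, fixed 51 → total 218.
Compare {W1, W2}: freight cost 124 + fixed 110 = 234.
Compare {W3}: freight cost 200 + fixed 35 = 235.
Compare {W1, W3}: freight cost 152 + fixed 86 = 238.
All other subsets cost ≥ 234. Minimum total cost: 218.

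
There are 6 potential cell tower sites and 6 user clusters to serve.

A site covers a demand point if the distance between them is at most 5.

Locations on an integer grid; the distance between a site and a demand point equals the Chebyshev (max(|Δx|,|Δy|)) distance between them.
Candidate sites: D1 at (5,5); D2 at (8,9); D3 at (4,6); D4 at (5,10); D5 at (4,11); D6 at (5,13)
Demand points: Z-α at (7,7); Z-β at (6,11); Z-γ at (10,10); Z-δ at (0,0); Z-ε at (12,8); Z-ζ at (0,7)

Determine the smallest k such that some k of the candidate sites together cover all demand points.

2

Coverage sets (demand points within 5 of each site):
  D1: {Z-α, Z-γ, Z-δ, Z-ζ}
  D2: {Z-α, Z-β, Z-γ, Z-ε}
  D3: {Z-α, Z-β, Z-ζ}
  D4: {Z-α, Z-β, Z-γ, Z-ζ}
  D5: {Z-α, Z-β, Z-ζ}
  D6: {Z-β, Z-γ}
No single site covers all 6 demand points.
But {D1, D2} covers everything, so the minimum is 2.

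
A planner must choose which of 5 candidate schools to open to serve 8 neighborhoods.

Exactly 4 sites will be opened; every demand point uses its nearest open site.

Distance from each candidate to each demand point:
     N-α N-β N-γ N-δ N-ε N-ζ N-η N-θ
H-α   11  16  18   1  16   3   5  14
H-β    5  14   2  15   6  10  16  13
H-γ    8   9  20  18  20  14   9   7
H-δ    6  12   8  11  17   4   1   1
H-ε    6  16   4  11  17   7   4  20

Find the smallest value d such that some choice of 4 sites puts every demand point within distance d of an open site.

Open {H-α, H-β, H-γ, H-δ}.
  Farthest demand point is N-β at distance 9 (to H-γ); all others are ≤ 9.
With {H-α, H-β, H-γ, H-ε} the worst case is 9.
With {H-β, H-γ, H-δ, H-ε} the worst case is 11.
No size-4 selection achieves below 9.

9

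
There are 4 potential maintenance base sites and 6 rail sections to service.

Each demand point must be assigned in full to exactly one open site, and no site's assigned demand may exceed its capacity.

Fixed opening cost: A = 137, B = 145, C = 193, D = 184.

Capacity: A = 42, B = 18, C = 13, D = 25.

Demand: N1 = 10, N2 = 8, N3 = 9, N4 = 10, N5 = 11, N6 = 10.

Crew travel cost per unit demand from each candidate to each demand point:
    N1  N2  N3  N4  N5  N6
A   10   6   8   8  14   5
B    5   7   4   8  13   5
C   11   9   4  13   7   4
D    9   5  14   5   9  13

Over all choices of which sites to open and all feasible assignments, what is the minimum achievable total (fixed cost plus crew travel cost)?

740

Open {A, D}; cheapest assignment that respects the capacities:
  A (cap 42, load 37): N1, N2, N3, N6 — cost 10×10 + 8×6 + 9×8 + 10×5 = 270
  D (cap 25, load 21): N4, N5 — cost 10×5 + 11×9 = 149
  Shipping 419, fixed 321 → total 740.
  Any other capacity-feasible assignment to {A, D} ships for at least 419.
Compare {A, B}: its best feasible assignment gives total 744.
Compare {A, B, D}: its best feasible assignment gives total 835.
Every other set of open sites that can feasibly serve all demand totals ≥ 744 even under its best assignment. Minimum: 740.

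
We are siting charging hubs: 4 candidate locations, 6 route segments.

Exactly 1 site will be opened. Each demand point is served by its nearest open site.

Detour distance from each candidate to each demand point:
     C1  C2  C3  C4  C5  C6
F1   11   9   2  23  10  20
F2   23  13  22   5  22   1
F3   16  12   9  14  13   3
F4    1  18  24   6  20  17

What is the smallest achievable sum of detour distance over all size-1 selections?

Open {F3}.
  C1→F3 16, C2→F3 12, C3→F3 9, C4→F3 14, C5→F3 13, C6→F3 3  ⇒ total 67.
Compare {F1}: total 75.
Compare {F2}: total 86.
No size-1 selection does better; minimum is 67.

67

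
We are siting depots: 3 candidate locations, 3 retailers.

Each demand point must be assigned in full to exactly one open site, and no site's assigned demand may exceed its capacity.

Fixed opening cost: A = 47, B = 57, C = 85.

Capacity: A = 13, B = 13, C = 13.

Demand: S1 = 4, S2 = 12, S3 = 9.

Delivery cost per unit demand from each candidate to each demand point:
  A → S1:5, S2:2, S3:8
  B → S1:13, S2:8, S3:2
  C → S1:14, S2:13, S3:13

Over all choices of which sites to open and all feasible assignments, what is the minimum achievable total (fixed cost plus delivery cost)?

Open {A, B}; cheapest assignment that respects the capacities:
  A (cap 13, load 12): S2 — cost 12×2 = 24
  B (cap 13, load 13): S1, S3 — cost 4×13 + 9×2 = 70
  Shipping 94, fixed 104 → total 198.
  Any other capacity-feasible assignment to {A, B} ships for at least 94.
Compare {A, B, C}: its best feasible assignment gives total 283.
Compare {A, C}: its best feasible assignment gives total 329.
Every other set of open sites that can feasibly serve all demand totals ≥ 283 even under its best assignment. Minimum: 198.

198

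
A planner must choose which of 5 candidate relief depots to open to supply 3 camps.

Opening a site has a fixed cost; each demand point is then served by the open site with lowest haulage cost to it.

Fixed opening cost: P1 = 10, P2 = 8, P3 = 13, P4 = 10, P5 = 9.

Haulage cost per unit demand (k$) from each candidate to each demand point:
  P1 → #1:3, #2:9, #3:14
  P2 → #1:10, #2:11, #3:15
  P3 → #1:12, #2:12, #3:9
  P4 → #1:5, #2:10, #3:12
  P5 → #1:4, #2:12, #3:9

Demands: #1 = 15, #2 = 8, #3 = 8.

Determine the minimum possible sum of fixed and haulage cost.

208

Open {P1, P5}: assign each demand point to its cheapest open site.
  #1→P1 15×3=45, #2→P1 8×9=72, #3→P5 8×9=72
  haulage cost 189, fixed 19 → total 208.
Compare {P1, P3}: haulage cost 189 + fixed 23 = 212.
Compare {P1, P2, P5}: haulage cost 189 + fixed 27 = 216.
Compare {P1, P4, P5}: haulage cost 189 + fixed 29 = 218.
All other subsets cost ≥ 212. Minimum total cost: 208.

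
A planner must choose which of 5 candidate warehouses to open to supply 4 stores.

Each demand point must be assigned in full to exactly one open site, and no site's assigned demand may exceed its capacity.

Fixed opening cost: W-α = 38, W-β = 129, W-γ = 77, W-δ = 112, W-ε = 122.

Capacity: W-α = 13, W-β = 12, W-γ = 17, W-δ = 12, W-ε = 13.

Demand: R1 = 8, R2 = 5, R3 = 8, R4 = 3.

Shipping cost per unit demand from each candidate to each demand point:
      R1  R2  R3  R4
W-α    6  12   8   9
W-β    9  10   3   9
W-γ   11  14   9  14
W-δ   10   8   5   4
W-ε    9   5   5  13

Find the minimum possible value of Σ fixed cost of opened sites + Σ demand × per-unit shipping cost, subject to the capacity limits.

300

Open {W-α, W-ε}; cheapest assignment that respects the capacities:
  W-α (cap 13, load 11): R1, R4 — cost 8×6 + 3×9 = 75
  W-ε (cap 13, load 13): R2, R3 — cost 5×5 + 8×5 = 65
  Shipping 140, fixed 160 → total 300.
  Any other capacity-feasible assignment to {W-α, W-ε} ships for at least 140.
Compare {W-α, W-δ}: its best feasible assignment gives total 310.
Compare {W-α, W-β}: its best feasible assignment gives total 326.
Every other set of open sites that can feasibly serve all demand totals ≥ 310 even under its best assignment. Minimum: 300.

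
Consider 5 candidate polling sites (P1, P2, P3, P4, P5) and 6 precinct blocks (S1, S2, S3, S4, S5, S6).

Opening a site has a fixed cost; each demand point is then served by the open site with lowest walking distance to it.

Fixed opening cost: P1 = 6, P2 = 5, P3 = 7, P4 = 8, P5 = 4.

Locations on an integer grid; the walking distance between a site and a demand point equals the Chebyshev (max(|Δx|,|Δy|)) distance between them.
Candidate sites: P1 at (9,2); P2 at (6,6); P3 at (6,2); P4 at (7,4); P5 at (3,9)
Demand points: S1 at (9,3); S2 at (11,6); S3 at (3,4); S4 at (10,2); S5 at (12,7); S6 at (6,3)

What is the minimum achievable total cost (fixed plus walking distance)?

Open {P1}: assign each demand point to its cheapest open site.
  S1→P1 1, S2→P1 4, S3→P1 6, S4→P1 1, S5→P1 5, S6→P1 3
  walking distance 20, fixed 6 → total 26.
Compare {P4}: walking distance 19 + fixed 8 = 27.
Compare {P1, P2}: walking distance 17 + fixed 11 = 28.
Compare {P1, P3}: walking distance 15 + fixed 13 = 28.
All other subsets cost ≥ 27. Minimum total cost: 26.

26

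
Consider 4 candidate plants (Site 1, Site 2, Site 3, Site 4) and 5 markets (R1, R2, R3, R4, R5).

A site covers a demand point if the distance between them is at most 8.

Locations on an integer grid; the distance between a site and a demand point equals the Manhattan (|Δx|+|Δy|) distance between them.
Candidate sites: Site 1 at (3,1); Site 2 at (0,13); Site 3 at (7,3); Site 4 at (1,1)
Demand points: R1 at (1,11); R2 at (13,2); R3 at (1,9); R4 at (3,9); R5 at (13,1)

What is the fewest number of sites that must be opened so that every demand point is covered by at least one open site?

2

Coverage sets (demand points within 8 of each site):
  Site 1: {R4}
  Site 2: {R1, R3, R4}
  Site 3: {R2, R5}
  Site 4: {R3}
No single site covers all 5 demand points.
But {Site 2, Site 3} covers everything, so the minimum is 2.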